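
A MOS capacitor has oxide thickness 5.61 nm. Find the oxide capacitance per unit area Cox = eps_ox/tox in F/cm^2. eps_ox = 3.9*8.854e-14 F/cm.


Step 1: eps_ox = 3.9 * 8.854e-14 = 3.45306e-13 F/cm
Step 2: tox in cm = 5.61 nm * 1e-7 = 5.6100e-07 cm
Step 3: Cox = 3.45306e-13 / 5.6100e-07 = 6.16e-07 F/cm^2

6.16e-07


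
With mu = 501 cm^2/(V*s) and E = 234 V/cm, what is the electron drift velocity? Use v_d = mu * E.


Step 1: v_d = mu * E
Step 2: v_d = 501 * 234 = 117234
Step 3: v_d = 1.17e+05 cm/s

1.17e+05


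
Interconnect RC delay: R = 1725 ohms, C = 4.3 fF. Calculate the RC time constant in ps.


Step 1: tau = R * C
Step 2: tau = 1725 * 4.3 fF = 1725 * 4.3e-15 F
Step 3: tau = 7.4175e-12 s = 7.4175 ps

7.4175


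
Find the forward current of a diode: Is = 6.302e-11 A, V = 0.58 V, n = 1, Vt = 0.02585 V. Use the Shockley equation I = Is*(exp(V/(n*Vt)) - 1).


Step 1: V/(n*Vt) = 0.58/(1*0.02585) = 22.4371
Step 2: exp(22.4371) = 5.5502e+09
Step 3: I = 6.302e-11 * (5.5502e+09 - 1) = 3.50e-01 A

3.50e-01


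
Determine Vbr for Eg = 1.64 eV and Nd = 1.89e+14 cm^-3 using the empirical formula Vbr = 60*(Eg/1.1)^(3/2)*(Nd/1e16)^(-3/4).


Step 1: Eg/1.1 = 1.64/1.1 = 1.490909
Step 2: (Eg/1.1)^1.5 = 1.490909^1.5 = 1.820441
Step 3: (Nd/1e16)^(-0.75) = (0.0189)^(-0.75) = 19.617951
Step 4: Vbr = 60 * 1.820441 * 19.617951 = 2142.8 V

2142.8


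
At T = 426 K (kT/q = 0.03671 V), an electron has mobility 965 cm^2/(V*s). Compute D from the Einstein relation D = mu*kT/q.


Step 1: D = mu * (kT/q)
Step 2: D = 965 * 0.03671
Step 3: D = 35.43 cm^2/s

35.43


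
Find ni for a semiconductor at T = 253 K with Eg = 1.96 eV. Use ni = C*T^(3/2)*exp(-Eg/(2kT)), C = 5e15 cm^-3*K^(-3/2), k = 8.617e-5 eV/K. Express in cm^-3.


Step 1: Compute kT = 8.617e-5 * 253 = 0.02180101 eV
Step 2: Exponent = -Eg/(2kT) = -1.96/(2*0.02180101) = -44.95205
Step 3: T^(3/2) = 253^1.5 = 4024.21
Step 4: ni = 5e15 * 4024.21 * exp(-44.95205) = 6.04e-01 cm^-3

6.04e-01


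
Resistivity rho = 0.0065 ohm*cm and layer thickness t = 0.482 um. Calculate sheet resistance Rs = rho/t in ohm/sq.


Step 1: Convert thickness to cm: t = 0.482 um = 4.8200e-05 cm
Step 2: Rs = rho / t = 0.0065 / 4.8200e-05
Step 3: Rs = 134.9 ohm/sq

134.9


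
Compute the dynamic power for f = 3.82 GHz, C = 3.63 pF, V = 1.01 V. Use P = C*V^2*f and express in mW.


Step 1: V^2 = 1.01^2 = 1.0201 V^2
Step 2: P = C*V^2*f = 3.63e-12 F * 1.0201 * 3.82e9 Hz
Step 3: P = 1.414531866e-02 W
Step 4: P = 14.145 mW

14.145


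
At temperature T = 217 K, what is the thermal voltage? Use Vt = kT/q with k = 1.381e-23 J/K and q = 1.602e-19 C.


Step 1: kT = 1.381e-23 * 217 = 2.99677e-21 J
Step 2: Vt = kT/q = 2.99677e-21 / 1.602e-19
Step 3: Vt = 0.01871 V

0.01871


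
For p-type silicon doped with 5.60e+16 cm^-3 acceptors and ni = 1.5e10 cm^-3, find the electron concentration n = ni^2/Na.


Step 1: Majority hole concentration p ≈ Na = 5.60e+16 cm^-3
Step 2: n = ni^2 / Na = (1.5e10)^2 / 5.60e+16
Step 3: n = 4.02e+03 cm^-3

4.02e+03


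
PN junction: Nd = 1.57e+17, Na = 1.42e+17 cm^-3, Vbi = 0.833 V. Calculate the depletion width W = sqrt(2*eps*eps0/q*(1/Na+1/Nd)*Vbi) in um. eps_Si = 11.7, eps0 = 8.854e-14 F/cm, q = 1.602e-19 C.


Step 1: 1/Na + 1/Nd = 1/1.42e+17 + 1/1.57e+17 = 1.34117e-17
Step 2: 2*eps*eps0/q = 2*11.7*8.854e-14/1.602e-19 = 1.293281e+07
Step 3: W^2 = 1.293281e+07 * 1.34117e-17 * 0.833 = 1.44485e-10
Step 4: W = sqrt(1.44485e-10) = 1.202e-05 cm = 0.1202 um

0.1202


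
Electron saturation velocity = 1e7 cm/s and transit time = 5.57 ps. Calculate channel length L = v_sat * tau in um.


Step 1: tau in seconds = 5.57 ps * 1e-12 = 5.5700e-12 s
Step 2: L = v_sat * tau = 1e7 * 5.5700e-12 = 5.5700e-05 cm
Step 3: L in um = 5.5700e-05 * 1e4 = 0.557 um

0.557


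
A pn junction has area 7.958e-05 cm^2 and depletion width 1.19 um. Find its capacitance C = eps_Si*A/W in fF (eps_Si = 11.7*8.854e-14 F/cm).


Step 1: eps_Si = 11.7 * 8.854e-14 = 1.035918e-12 F/cm
Step 2: W in cm = 1.19 * 1e-4 = 1.19e-04 cm
Step 3: C = 1.035918e-12 * 7.958e-05 / 1.19e-04 = 6.927593e-13 F
Step 4: C = 692.76 fF

692.76


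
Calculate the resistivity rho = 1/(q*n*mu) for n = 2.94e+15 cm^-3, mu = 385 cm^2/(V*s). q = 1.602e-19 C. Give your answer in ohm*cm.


Step 1: sigma = q * n * mu = 1.602e-19 * 2.94e+15 * 385 = 1.81330e-01 S/cm
Step 2: rho = 1 / sigma = 1 / 1.81330e-01 = 5.515 ohm*cm

5.515


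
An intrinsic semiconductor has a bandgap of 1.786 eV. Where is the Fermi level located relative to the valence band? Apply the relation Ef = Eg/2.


Step 1: For an intrinsic semiconductor, the Fermi level sits at midgap.
Step 2: Ef = Eg / 2 = 1.786 / 2 = 0.893 eV

0.893


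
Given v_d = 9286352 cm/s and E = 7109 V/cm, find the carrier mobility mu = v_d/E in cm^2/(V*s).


Step 1: mu = v_d / E
Step 2: mu = 9286352 / 7109
Step 3: mu = 1306.28 cm^2/(V*s)

1306.28


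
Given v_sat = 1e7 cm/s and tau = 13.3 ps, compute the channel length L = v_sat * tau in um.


Step 1: tau in seconds = 13.3 ps * 1e-12 = 1.3300e-11 s
Step 2: L = v_sat * tau = 1e7 * 1.3300e-11 = 1.3300e-04 cm
Step 3: L in um = 1.3300e-04 * 1e4 = 1.33 um

1.33


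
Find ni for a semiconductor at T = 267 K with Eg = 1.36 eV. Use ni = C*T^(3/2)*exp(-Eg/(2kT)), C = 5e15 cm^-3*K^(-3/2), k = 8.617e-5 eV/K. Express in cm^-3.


Step 1: Compute kT = 8.617e-5 * 267 = 0.02300739 eV
Step 2: Exponent = -Eg/(2kT) = -1.36/(2*0.02300739) = -29.55572
Step 3: T^(3/2) = 267^1.5 = 4362.82
Step 4: ni = 5e15 * 4362.82 * exp(-29.55572) = 3.18e+06 cm^-3

3.18e+06


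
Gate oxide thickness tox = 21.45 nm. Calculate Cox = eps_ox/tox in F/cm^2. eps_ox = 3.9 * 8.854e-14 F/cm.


Step 1: eps_ox = 3.9 * 8.854e-14 = 3.45306e-13 F/cm
Step 2: tox in cm = 21.45 nm * 1e-7 = 2.1450e-06 cm
Step 3: Cox = 3.45306e-13 / 2.1450e-06 = 1.61e-07 F/cm^2

1.61e-07


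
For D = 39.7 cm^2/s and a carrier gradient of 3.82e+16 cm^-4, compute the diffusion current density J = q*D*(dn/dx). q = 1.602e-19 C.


Step 1: J = q * D * (dn/dx)
Step 2: J = 1.602e-19 * 39.7 * 3.82e+16
Step 3: J = 2.43e-01 A/cm^2

2.43e-01


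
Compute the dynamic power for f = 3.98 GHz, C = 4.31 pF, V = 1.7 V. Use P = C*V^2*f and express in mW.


Step 1: V^2 = 1.7^2 = 2.89 V^2
Step 2: P = C*V^2*f = 4.31e-12 F * 2.89 * 3.98e9 Hz
Step 3: P = 4.9574482e-02 W
Step 4: P = 49.574 mW

49.574


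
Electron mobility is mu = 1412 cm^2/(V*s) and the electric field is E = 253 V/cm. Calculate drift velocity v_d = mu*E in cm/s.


Step 1: v_d = mu * E
Step 2: v_d = 1412 * 253 = 357236
Step 3: v_d = 3.57e+05 cm/s

3.57e+05


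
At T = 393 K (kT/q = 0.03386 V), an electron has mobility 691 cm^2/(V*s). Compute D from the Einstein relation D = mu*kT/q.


Step 1: D = mu * (kT/q)
Step 2: D = 691 * 0.03386
Step 3: D = 23.4 cm^2/s

23.4


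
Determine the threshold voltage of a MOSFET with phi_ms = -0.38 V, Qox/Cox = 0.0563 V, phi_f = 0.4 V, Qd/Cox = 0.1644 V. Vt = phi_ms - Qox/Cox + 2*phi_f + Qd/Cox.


Step 1: Vt = phi_ms - Qox/Cox + 2*phi_f + Qd/Cox
Step 2: Vt = -0.38 - 0.0563 + 2*0.4 + 0.1644
Step 3: Vt = -0.38 - 0.0563 + 0.8 + 0.1644
Step 4: Vt = 0.5281 V

0.5281


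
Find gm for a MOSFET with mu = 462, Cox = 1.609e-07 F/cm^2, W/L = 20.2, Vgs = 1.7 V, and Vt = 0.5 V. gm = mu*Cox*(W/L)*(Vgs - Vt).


Step 1: Vov = Vgs - Vt = 1.7 - 0.5 = 1.2 V
Step 2: gm = mu * Cox * (W/L) * Vov
Step 3: gm = 462 * 1.609e-07 * 20.2 * 1.2 = 1.80e-03 S

1.80e-03


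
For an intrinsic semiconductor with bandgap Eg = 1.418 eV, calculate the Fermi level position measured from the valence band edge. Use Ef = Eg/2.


Step 1: For an intrinsic semiconductor, the Fermi level sits at midgap.
Step 2: Ef = Eg / 2 = 1.418 / 2 = 0.709 eV

0.709


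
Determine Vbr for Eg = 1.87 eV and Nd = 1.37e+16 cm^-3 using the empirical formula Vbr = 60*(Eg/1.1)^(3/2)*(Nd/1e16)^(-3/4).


Step 1: Eg/1.1 = 1.87/1.1 = 1.700000
Step 2: (Eg/1.1)^1.5 = 1.700000^1.5 = 2.216529
Step 3: (Nd/1e16)^(-0.75) = (1.37)^(-0.75) = 0.789695
Step 4: Vbr = 60 * 2.216529 * 0.789695 = 105.0 V

105.0


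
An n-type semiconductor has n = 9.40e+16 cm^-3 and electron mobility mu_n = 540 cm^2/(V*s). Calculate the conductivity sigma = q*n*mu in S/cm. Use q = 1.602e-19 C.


Step 1: sigma = q * n * mu
Step 2: sigma = 1.602e-19 * 9.40e+16 * 540
Step 3: sigma = 8.132e+00 S/cm

8.132e+00


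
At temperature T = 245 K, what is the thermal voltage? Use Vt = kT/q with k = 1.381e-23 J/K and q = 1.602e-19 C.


Step 1: kT = 1.381e-23 * 245 = 3.38345e-21 J
Step 2: Vt = kT/q = 3.38345e-21 / 1.602e-19
Step 3: Vt = 0.02112 V

0.02112


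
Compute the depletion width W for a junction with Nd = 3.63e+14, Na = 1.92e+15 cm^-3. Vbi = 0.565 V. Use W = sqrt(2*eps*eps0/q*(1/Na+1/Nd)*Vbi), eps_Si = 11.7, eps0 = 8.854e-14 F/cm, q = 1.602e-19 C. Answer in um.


Step 1: 1/Na + 1/Nd = 1/1.92e+15 + 1/3.63e+14 = 3.27565e-15
Step 2: 2*eps*eps0/q = 2*11.7*8.854e-14/1.602e-19 = 1.293281e+07
Step 3: W^2 = 1.293281e+07 * 3.27565e-15 * 0.565 = 2.39353e-08
Step 4: W = sqrt(2.39353e-08) = 1.547e-04 cm = 1.547 um

1.547


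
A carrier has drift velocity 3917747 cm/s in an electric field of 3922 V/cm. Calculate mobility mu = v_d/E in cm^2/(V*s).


Step 1: mu = v_d / E
Step 2: mu = 3917747 / 3922
Step 3: mu = 998.92 cm^2/(V*s)

998.92


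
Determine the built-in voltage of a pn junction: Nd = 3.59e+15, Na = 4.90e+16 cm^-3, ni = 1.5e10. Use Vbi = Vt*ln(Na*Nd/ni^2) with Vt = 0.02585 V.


Step 1: Compute Na*Nd/ni^2 = 4.90e+16 * 3.59e+15 / (1.5e10)^2 = 7.8182e+11
Step 2: ln(7.8182e+11) = 27.3849
Step 3: Vbi = 0.02585 * 27.3849 = 0.708 V

0.708


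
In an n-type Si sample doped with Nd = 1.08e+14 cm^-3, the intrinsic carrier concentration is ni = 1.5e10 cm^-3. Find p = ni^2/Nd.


Step 1: Since Nd >> ni, n ≈ Nd = 1.08e+14 cm^-3
Step 2: p = ni^2 / n = (1.5e10)^2 / 1.08e+14
Step 3: p = 2.25e20 / 1.08e+14 = 2.08e+06 cm^-3

2.08e+06


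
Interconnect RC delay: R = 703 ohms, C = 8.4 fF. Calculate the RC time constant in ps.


Step 1: tau = R * C
Step 2: tau = 703 * 8.4 fF = 703 * 8.4e-15 F
Step 3: tau = 5.9052e-12 s = 5.9052 ps

5.9052


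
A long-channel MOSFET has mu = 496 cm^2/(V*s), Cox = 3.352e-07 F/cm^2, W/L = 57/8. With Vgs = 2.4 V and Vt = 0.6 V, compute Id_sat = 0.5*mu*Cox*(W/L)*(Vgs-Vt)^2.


Step 1: Overdrive voltage Vov = Vgs - Vt = 2.4 - 0.6 = 1.8 V
Step 2: W/L = 57/8 = 7.125
Step 3: Id = 0.5 * 496 * 3.352e-07 * 7.125 * 1.8^2
Step 4: Id = 1.92e-03 A

1.92e-03


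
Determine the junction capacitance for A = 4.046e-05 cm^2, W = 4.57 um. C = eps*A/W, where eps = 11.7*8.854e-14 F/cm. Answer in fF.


Step 1: eps_Si = 11.7 * 8.854e-14 = 1.035918e-12 F/cm
Step 2: W in cm = 4.57 * 1e-4 = 4.57e-04 cm
Step 3: C = 1.035918e-12 * 4.046e-05 / 4.57e-04 = 9.171388e-14 F
Step 4: C = 91.71 fF

91.71


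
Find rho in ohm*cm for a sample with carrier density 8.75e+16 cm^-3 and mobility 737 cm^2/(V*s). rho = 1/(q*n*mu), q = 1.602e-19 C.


Step 1: sigma = q * n * mu = 1.602e-19 * 8.75e+16 * 737 = 1.03309e+01 S/cm
Step 2: rho = 1 / sigma = 1 / 1.03309e+01 = 0.0968 ohm*cm

0.0968


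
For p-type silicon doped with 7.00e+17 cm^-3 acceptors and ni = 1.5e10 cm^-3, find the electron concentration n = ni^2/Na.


Step 1: Majority hole concentration p ≈ Na = 7.00e+17 cm^-3
Step 2: n = ni^2 / Na = (1.5e10)^2 / 7.00e+17
Step 3: n = 3.21e+02 cm^-3

3.21e+02


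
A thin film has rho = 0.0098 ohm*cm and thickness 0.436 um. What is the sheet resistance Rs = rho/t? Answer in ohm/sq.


Step 1: Convert thickness to cm: t = 0.436 um = 4.3600e-05 cm
Step 2: Rs = rho / t = 0.0098 / 4.3600e-05
Step 3: Rs = 224.8 ohm/sq

224.8


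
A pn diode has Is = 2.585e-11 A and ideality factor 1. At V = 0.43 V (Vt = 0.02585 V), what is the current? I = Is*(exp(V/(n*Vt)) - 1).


Step 1: V/(n*Vt) = 0.43/(1*0.02585) = 16.6344
Step 2: exp(16.6344) = 1.6758e+07
Step 3: I = 2.585e-11 * (1.6758e+07 - 1) = 4.33e-04 A

4.33e-04


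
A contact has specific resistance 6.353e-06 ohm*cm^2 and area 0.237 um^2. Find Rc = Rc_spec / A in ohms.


Step 1: Convert area to cm^2: 0.237 um^2 = 2.3700e-09 cm^2
Step 2: Rc = Rc_spec / A = 6.353e-06 / 2.3700e-09
Step 3: Rc = 2.68e+03 ohms

2.68e+03


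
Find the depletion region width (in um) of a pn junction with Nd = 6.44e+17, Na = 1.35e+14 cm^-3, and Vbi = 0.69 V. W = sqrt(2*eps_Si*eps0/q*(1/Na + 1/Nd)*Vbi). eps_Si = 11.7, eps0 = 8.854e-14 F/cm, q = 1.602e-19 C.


Step 1: 1/Na + 1/Nd = 1/1.35e+14 + 1/6.44e+17 = 7.40896e-15
Step 2: 2*eps*eps0/q = 2*11.7*8.854e-14/1.602e-19 = 1.293281e+07
Step 3: W^2 = 1.293281e+07 * 7.40896e-15 * 0.69 = 6.61149e-08
Step 4: W = sqrt(6.61149e-08) = 2.571e-04 cm = 2.571 um

2.571


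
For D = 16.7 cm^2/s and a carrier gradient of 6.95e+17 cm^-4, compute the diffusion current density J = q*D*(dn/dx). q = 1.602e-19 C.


Step 1: J = q * D * (dn/dx)
Step 2: J = 1.602e-19 * 16.7 * 6.95e+17
Step 3: J = 1.86e+00 A/cm^2

1.86e+00


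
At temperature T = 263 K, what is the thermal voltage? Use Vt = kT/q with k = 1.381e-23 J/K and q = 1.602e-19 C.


Step 1: kT = 1.381e-23 * 263 = 3.63203e-21 J
Step 2: Vt = kT/q = 3.63203e-21 / 1.602e-19
Step 3: Vt = 0.02267 V

0.02267


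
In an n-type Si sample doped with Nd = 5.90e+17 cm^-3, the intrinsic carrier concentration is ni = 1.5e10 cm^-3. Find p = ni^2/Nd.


Step 1: Since Nd >> ni, n ≈ Nd = 5.90e+17 cm^-3
Step 2: p = ni^2 / n = (1.5e10)^2 / 5.90e+17
Step 3: p = 2.25e20 / 5.90e+17 = 3.81e+02 cm^-3

3.81e+02


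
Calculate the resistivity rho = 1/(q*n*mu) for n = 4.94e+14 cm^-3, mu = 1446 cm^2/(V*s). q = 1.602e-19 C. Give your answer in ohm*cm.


Step 1: sigma = q * n * mu = 1.602e-19 * 4.94e+14 * 1446 = 1.14435e-01 S/cm
Step 2: rho = 1 / sigma = 1 / 1.14435e-01 = 8.739 ohm*cm

8.739


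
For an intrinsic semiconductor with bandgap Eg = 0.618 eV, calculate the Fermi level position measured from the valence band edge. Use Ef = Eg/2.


Step 1: For an intrinsic semiconductor, the Fermi level sits at midgap.
Step 2: Ef = Eg / 2 = 0.618 / 2 = 0.309 eV

0.309


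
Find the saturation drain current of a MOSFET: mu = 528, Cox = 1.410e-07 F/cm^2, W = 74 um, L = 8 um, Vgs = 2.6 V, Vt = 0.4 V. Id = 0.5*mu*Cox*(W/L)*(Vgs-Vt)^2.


Step 1: Overdrive voltage Vov = Vgs - Vt = 2.6 - 0.4 = 2.2 V
Step 2: W/L = 74/8 = 9.25
Step 3: Id = 0.5 * 528 * 1.410e-07 * 9.25 * 2.2^2
Step 4: Id = 1.67e-03 A

1.67e-03


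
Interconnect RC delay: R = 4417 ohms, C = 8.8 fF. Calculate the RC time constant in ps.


Step 1: tau = R * C
Step 2: tau = 4417 * 8.8 fF = 4417 * 8.8e-15 F
Step 3: tau = 3.88696e-11 s = 38.8696 ps

38.8696


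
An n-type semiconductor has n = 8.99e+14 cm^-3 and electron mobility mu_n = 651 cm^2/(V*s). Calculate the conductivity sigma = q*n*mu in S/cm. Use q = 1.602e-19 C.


Step 1: sigma = q * n * mu
Step 2: sigma = 1.602e-19 * 8.99e+14 * 651
Step 3: sigma = 9.376e-02 S/cm

9.376e-02


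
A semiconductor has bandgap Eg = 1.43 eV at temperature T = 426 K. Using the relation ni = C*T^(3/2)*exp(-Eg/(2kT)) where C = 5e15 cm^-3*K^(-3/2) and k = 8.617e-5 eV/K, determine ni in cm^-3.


Step 1: Compute kT = 8.617e-5 * 426 = 0.03670842 eV
Step 2: Exponent = -Eg/(2kT) = -1.43/(2*0.03670842) = -19.47782
Step 3: T^(3/2) = 426^1.5 = 8792.54
Step 4: ni = 5e15 * 8792.54 * exp(-19.47782) = 1.53e+11 cm^-3

1.53e+11


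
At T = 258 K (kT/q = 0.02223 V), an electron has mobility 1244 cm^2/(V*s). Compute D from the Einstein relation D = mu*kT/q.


Step 1: D = mu * (kT/q)
Step 2: D = 1244 * 0.02223
Step 3: D = 27.65 cm^2/s

27.65


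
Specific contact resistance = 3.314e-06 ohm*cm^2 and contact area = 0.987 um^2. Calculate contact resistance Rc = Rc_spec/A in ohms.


Step 1: Convert area to cm^2: 0.987 um^2 = 9.8700e-09 cm^2
Step 2: Rc = Rc_spec / A = 3.314e-06 / 9.8700e-09
Step 3: Rc = 3.36e+02 ohms

3.36e+02


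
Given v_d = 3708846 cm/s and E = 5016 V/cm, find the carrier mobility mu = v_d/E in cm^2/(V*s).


Step 1: mu = v_d / E
Step 2: mu = 3708846 / 5016
Step 3: mu = 739.4 cm^2/(V*s)

739.4


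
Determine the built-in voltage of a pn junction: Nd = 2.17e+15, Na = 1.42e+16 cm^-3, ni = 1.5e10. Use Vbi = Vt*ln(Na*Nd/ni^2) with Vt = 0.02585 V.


Step 1: Compute Na*Nd/ni^2 = 1.42e+16 * 2.17e+15 / (1.5e10)^2 = 1.3695e+11
Step 2: ln(1.3695e+11) = 25.6429
Step 3: Vbi = 0.02585 * 25.6429 = 0.663 V

0.663


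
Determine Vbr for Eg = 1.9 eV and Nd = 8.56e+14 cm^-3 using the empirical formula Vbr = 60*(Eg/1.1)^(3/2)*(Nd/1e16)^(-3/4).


Step 1: Eg/1.1 = 1.9/1.1 = 1.727273
Step 2: (Eg/1.1)^1.5 = 1.727273^1.5 = 2.270082
Step 3: (Nd/1e16)^(-0.75) = (0.0856)^(-0.75) = 6.318946
Step 4: Vbr = 60 * 2.270082 * 6.318946 = 860.7 V

860.7


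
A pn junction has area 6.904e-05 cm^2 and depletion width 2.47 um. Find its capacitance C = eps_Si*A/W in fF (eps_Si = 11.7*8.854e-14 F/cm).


Step 1: eps_Si = 11.7 * 8.854e-14 = 1.035918e-12 F/cm
Step 2: W in cm = 2.47 * 1e-4 = 2.47e-04 cm
Step 3: C = 1.035918e-12 * 6.904e-05 / 2.47e-04 = 2.895538e-13 F
Step 4: C = 289.55 fF

289.55


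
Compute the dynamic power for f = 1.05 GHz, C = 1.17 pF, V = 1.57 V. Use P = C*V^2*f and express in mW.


Step 1: V^2 = 1.57^2 = 2.4649 V^2
Step 2: P = C*V^2*f = 1.17e-12 F * 2.4649 * 1.05e9 Hz
Step 3: P = 3.02812965e-03 W
Step 4: P = 3.028 mW

3.028


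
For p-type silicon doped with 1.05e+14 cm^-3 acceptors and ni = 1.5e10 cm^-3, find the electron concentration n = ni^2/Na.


Step 1: Majority hole concentration p ≈ Na = 1.05e+14 cm^-3
Step 2: n = ni^2 / Na = (1.5e10)^2 / 1.05e+14
Step 3: n = 2.14e+06 cm^-3

2.14e+06


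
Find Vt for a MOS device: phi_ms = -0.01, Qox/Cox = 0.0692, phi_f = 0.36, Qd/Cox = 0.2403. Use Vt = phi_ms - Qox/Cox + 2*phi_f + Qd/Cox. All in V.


Step 1: Vt = phi_ms - Qox/Cox + 2*phi_f + Qd/Cox
Step 2: Vt = -0.01 - 0.0692 + 2*0.36 + 0.2403
Step 3: Vt = -0.01 - 0.0692 + 0.72 + 0.2403
Step 4: Vt = 0.8811 V

0.8811


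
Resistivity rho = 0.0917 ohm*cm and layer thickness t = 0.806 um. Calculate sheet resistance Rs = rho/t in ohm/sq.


Step 1: Convert thickness to cm: t = 0.806 um = 8.0600e-05 cm
Step 2: Rs = rho / t = 0.0917 / 8.0600e-05
Step 3: Rs = 1137.7 ohm/sq

1137.7


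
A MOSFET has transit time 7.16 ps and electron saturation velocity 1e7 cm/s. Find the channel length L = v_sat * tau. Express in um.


Step 1: tau in seconds = 7.16 ps * 1e-12 = 7.1600e-12 s
Step 2: L = v_sat * tau = 1e7 * 7.1600e-12 = 7.1600e-05 cm
Step 3: L in um = 7.1600e-05 * 1e4 = 0.716 um

0.716


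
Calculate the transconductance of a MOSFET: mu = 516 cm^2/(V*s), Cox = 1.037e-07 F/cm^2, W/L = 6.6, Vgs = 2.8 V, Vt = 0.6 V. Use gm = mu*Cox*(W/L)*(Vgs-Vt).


Step 1: Vov = Vgs - Vt = 2.8 - 0.6 = 2.2 V
Step 2: gm = mu * Cox * (W/L) * Vov
Step 3: gm = 516 * 1.037e-07 * 6.6 * 2.2 = 7.77e-04 S

7.77e-04


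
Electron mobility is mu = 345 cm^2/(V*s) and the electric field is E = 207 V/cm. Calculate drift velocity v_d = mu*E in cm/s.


Step 1: v_d = mu * E
Step 2: v_d = 345 * 207 = 71415
Step 3: v_d = 7.14e+04 cm/s

7.14e+04


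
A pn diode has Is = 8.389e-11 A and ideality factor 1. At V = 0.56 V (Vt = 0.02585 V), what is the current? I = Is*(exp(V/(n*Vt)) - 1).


Step 1: V/(n*Vt) = 0.56/(1*0.02585) = 21.6634
Step 2: exp(21.6634) = 2.5603e+09
Step 3: I = 8.389e-11 * (2.5603e+09 - 1) = 2.15e-01 A

2.15e-01


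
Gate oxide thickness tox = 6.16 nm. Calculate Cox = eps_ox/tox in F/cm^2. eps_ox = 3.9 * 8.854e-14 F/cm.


Step 1: eps_ox = 3.9 * 8.854e-14 = 3.45306e-13 F/cm
Step 2: tox in cm = 6.16 nm * 1e-7 = 6.1600e-07 cm
Step 3: Cox = 3.45306e-13 / 6.1600e-07 = 5.61e-07 F/cm^2

5.61e-07


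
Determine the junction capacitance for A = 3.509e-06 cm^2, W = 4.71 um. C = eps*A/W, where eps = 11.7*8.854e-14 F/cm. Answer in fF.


Step 1: eps_Si = 11.7 * 8.854e-14 = 1.035918e-12 F/cm
Step 2: W in cm = 4.71 * 1e-4 = 4.71e-04 cm
Step 3: C = 1.035918e-12 * 3.509e-06 / 4.71e-04 = 7.717699e-15 F
Step 4: C = 7.72 fF

7.72


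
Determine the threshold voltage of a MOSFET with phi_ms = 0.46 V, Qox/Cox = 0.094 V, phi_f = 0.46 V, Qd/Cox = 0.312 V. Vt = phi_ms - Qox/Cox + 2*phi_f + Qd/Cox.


Step 1: Vt = phi_ms - Qox/Cox + 2*phi_f + Qd/Cox
Step 2: Vt = 0.46 - 0.094 + 2*0.46 + 0.312
Step 3: Vt = 0.46 - 0.094 + 0.92 + 0.312
Step 4: Vt = 1.598 V

1.598


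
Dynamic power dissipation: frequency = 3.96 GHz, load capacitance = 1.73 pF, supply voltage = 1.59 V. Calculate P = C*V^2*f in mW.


Step 1: V^2 = 1.59^2 = 2.5281 V^2
Step 2: P = C*V^2*f = 1.73e-12 F * 2.5281 * 3.96e9 Hz
Step 3: P = 1.731950748e-02 W
Step 4: P = 17.32 mW

17.32


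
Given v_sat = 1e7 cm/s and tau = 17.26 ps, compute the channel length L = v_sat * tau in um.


Step 1: tau in seconds = 17.26 ps * 1e-12 = 1.7260e-11 s
Step 2: L = v_sat * tau = 1e7 * 1.7260e-11 = 1.7260e-04 cm
Step 3: L in um = 1.7260e-04 * 1e4 = 1.726 um

1.726


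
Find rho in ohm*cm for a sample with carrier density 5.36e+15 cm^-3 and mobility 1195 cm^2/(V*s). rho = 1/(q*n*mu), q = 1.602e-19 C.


Step 1: sigma = q * n * mu = 1.602e-19 * 5.36e+15 * 1195 = 1.02611e+00 S/cm
Step 2: rho = 1 / sigma = 1 / 1.02611e+00 = 0.9746 ohm*cm

0.9746


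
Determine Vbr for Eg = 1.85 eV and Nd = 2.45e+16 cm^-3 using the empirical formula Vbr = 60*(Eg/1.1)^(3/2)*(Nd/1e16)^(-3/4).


Step 1: Eg/1.1 = 1.85/1.1 = 1.681818
Step 2: (Eg/1.1)^1.5 = 1.681818^1.5 = 2.181064
Step 3: (Nd/1e16)^(-0.75) = (2.45)^(-0.75) = 0.510652
Step 4: Vbr = 60 * 2.181064 * 0.510652 = 66.8 V

66.8


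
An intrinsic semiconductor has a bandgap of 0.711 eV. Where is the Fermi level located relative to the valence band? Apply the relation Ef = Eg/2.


Step 1: For an intrinsic semiconductor, the Fermi level sits at midgap.
Step 2: Ef = Eg / 2 = 0.711 / 2 = 0.3555 eV

0.3555


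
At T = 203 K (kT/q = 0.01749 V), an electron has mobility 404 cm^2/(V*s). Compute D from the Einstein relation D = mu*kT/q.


Step 1: D = mu * (kT/q)
Step 2: D = 404 * 0.01749
Step 3: D = 7.07 cm^2/s

7.07


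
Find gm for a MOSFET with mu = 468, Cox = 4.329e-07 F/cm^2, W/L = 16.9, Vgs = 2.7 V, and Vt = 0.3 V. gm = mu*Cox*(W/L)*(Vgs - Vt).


Step 1: Vov = Vgs - Vt = 2.7 - 0.3 = 2.4 V
Step 2: gm = mu * Cox * (W/L) * Vov
Step 3: gm = 468 * 4.329e-07 * 16.9 * 2.4 = 8.22e-03 S

8.22e-03


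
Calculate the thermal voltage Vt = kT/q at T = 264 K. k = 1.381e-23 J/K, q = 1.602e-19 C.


Step 1: kT = 1.381e-23 * 264 = 3.64584e-21 J
Step 2: Vt = kT/q = 3.64584e-21 / 1.602e-19
Step 3: Vt = 0.02276 V

0.02276


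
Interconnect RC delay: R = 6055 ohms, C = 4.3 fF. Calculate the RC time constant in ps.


Step 1: tau = R * C
Step 2: tau = 6055 * 4.3 fF = 6055 * 4.3e-15 F
Step 3: tau = 2.60365e-11 s = 26.0365 ps

26.0365


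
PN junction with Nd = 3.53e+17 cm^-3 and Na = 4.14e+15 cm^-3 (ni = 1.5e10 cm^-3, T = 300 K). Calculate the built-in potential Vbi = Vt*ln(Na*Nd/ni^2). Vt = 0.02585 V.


Step 1: Compute Na*Nd/ni^2 = 4.14e+15 * 3.53e+17 / (1.5e10)^2 = 6.4952e+12
Step 2: ln(6.4952e+12) = 29.5021
Step 3: Vbi = 0.02585 * 29.5021 = 0.763 V

0.763


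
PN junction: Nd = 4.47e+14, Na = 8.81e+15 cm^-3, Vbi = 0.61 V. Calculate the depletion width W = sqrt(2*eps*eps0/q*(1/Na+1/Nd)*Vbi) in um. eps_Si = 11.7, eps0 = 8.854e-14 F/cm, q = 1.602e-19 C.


Step 1: 1/Na + 1/Nd = 1/8.81e+15 + 1/4.47e+14 = 2.35064e-15
Step 2: 2*eps*eps0/q = 2*11.7*8.854e-14/1.602e-19 = 1.293281e+07
Step 3: W^2 = 1.293281e+07 * 2.35064e-15 * 0.61 = 1.85442e-08
Step 4: W = sqrt(1.85442e-08) = 1.362e-04 cm = 1.362 um

1.362


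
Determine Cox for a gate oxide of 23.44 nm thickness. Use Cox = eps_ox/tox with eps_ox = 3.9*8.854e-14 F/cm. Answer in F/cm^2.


Step 1: eps_ox = 3.9 * 8.854e-14 = 3.45306e-13 F/cm
Step 2: tox in cm = 23.44 nm * 1e-7 = 2.3440e-06 cm
Step 3: Cox = 3.45306e-13 / 2.3440e-06 = 1.47e-07 F/cm^2

1.47e-07


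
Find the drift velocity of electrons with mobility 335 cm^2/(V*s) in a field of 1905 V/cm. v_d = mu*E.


Step 1: v_d = mu * E
Step 2: v_d = 335 * 1905 = 638175
Step 3: v_d = 6.38e+05 cm/s

6.38e+05


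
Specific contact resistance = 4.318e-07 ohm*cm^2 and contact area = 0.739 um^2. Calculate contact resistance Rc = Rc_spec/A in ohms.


Step 1: Convert area to cm^2: 0.739 um^2 = 7.3900e-09 cm^2
Step 2: Rc = Rc_spec / A = 4.318e-07 / 7.3900e-09
Step 3: Rc = 5.84e+01 ohms

5.84e+01


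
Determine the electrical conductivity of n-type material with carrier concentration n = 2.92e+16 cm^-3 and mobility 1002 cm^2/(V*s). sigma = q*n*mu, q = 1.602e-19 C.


Step 1: sigma = q * n * mu
Step 2: sigma = 1.602e-19 * 2.92e+16 * 1002
Step 3: sigma = 4.687e+00 S/cm

4.687e+00


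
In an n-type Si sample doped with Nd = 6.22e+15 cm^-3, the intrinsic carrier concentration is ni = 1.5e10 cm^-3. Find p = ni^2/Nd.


Step 1: Since Nd >> ni, n ≈ Nd = 6.22e+15 cm^-3
Step 2: p = ni^2 / n = (1.5e10)^2 / 6.22e+15
Step 3: p = 2.25e20 / 6.22e+15 = 3.62e+04 cm^-3

3.62e+04


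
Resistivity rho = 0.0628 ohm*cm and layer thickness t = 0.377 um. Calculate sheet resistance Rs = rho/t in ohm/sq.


Step 1: Convert thickness to cm: t = 0.377 um = 3.7700e-05 cm
Step 2: Rs = rho / t = 0.0628 / 3.7700e-05
Step 3: Rs = 1665.8 ohm/sq

1665.8


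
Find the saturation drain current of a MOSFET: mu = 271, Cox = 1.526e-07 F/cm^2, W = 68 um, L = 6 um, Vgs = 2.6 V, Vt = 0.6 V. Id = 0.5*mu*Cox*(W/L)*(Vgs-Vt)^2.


Step 1: Overdrive voltage Vov = Vgs - Vt = 2.6 - 0.6 = 2.0 V
Step 2: W/L = 68/6 = 11.3333
Step 3: Id = 0.5 * 271 * 1.526e-07 * 11.3333 * 2.0^2
Step 4: Id = 9.37e-04 A

9.37e-04


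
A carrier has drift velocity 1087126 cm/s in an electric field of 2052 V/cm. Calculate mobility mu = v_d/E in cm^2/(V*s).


Step 1: mu = v_d / E
Step 2: mu = 1087126 / 2052
Step 3: mu = 529.79 cm^2/(V*s)

529.79


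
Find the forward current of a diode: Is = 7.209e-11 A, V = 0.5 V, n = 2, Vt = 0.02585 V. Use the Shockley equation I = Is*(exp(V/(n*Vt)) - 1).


Step 1: V/(n*Vt) = 0.5/(2*0.02585) = 9.6712
Step 2: exp(9.6712) = 1.5854e+04
Step 3: I = 7.209e-11 * (1.5854e+04 - 1) = 1.14e-06 A

1.14e-06


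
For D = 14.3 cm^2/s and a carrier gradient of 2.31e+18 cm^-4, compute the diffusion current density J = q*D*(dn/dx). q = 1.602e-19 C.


Step 1: J = q * D * (dn/dx)
Step 2: J = 1.602e-19 * 14.3 * 2.31e+18
Step 3: J = 5.29e+00 A/cm^2

5.29e+00


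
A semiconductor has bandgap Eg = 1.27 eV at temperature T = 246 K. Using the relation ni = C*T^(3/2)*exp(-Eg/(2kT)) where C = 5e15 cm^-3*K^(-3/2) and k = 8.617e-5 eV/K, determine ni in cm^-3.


Step 1: Compute kT = 8.617e-5 * 246 = 0.02119782 eV
Step 2: Exponent = -Eg/(2kT) = -1.27/(2*0.02119782) = -29.95591
Step 3: T^(3/2) = 246^1.5 = 3858.36
Step 4: ni = 5e15 * 3858.36 * exp(-29.95591) = 1.89e+06 cm^-3

1.89e+06


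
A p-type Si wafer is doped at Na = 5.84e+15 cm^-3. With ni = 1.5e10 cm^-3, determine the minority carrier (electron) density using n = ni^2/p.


Step 1: Majority hole concentration p ≈ Na = 5.84e+15 cm^-3
Step 2: n = ni^2 / Na = (1.5e10)^2 / 5.84e+15
Step 3: n = 3.85e+04 cm^-3

3.85e+04


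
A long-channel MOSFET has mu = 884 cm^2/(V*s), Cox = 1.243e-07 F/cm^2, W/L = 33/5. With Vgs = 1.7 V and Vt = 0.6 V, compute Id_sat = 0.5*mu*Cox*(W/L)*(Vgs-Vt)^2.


Step 1: Overdrive voltage Vov = Vgs - Vt = 1.7 - 0.6 = 1.1 V
Step 2: W/L = 33/5 = 6.6
Step 3: Id = 0.5 * 884 * 1.243e-07 * 6.6 * 1.1^2
Step 4: Id = 4.39e-04 A

4.39e-04


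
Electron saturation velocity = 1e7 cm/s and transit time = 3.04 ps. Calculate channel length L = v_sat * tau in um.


Step 1: tau in seconds = 3.04 ps * 1e-12 = 3.0400e-12 s
Step 2: L = v_sat * tau = 1e7 * 3.0400e-12 = 3.0400e-05 cm
Step 3: L in um = 3.0400e-05 * 1e4 = 0.304 um

0.304


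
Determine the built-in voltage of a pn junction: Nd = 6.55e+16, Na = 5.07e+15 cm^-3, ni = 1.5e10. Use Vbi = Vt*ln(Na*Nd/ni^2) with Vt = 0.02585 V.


Step 1: Compute Na*Nd/ni^2 = 5.07e+15 * 6.55e+16 / (1.5e10)^2 = 1.4759e+12
Step 2: ln(1.4759e+12) = 28.0203
Step 3: Vbi = 0.02585 * 28.0203 = 0.724 V

0.724


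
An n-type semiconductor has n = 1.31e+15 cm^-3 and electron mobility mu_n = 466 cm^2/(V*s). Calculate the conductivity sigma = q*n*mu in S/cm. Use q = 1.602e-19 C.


Step 1: sigma = q * n * mu
Step 2: sigma = 1.602e-19 * 1.31e+15 * 466
Step 3: sigma = 9.780e-02 S/cm

9.780e-02


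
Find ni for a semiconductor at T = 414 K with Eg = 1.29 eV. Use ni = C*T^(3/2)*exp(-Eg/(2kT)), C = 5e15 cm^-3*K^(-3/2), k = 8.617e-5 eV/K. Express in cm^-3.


Step 1: Compute kT = 8.617e-5 * 414 = 0.03567438 eV
Step 2: Exponent = -Eg/(2kT) = -1.29/(2*0.03567438) = -18.08020
Step 3: T^(3/2) = 414^1.5 = 8423.65
Step 4: ni = 5e15 * 8423.65 * exp(-18.08020) = 5.92e+11 cm^-3

5.92e+11


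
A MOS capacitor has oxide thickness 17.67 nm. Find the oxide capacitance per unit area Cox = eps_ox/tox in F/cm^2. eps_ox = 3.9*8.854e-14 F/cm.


Step 1: eps_ox = 3.9 * 8.854e-14 = 3.45306e-13 F/cm
Step 2: tox in cm = 17.67 nm * 1e-7 = 1.7670e-06 cm
Step 3: Cox = 3.45306e-13 / 1.7670e-06 = 1.95e-07 F/cm^2

1.95e-07


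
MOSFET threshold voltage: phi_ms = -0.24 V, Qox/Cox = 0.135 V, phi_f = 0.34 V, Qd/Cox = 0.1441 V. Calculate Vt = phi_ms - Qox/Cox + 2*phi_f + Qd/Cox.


Step 1: Vt = phi_ms - Qox/Cox + 2*phi_f + Qd/Cox
Step 2: Vt = -0.24 - 0.135 + 2*0.34 + 0.1441
Step 3: Vt = -0.24 - 0.135 + 0.68 + 0.1441
Step 4: Vt = 0.4491 V

0.4491


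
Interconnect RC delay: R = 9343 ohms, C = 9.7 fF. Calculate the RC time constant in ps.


Step 1: tau = R * C
Step 2: tau = 9343 * 9.7 fF = 9343 * 9.7e-15 F
Step 3: tau = 9.06271e-11 s = 90.6271 ps

90.6271


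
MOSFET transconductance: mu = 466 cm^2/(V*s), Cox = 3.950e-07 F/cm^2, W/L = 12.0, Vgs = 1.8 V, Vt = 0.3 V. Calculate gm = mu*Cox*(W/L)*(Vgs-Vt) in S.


Step 1: Vov = Vgs - Vt = 1.8 - 0.3 = 1.5 V
Step 2: gm = mu * Cox * (W/L) * Vov
Step 3: gm = 466 * 3.950e-07 * 12.0 * 1.5 = 3.31e-03 S

3.31e-03


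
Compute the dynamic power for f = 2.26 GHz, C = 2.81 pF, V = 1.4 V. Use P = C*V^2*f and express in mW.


Step 1: V^2 = 1.4^2 = 1.96 V^2
Step 2: P = C*V^2*f = 2.81e-12 F * 1.96 * 2.26e9 Hz
Step 3: P = 1.2447176e-02 W
Step 4: P = 12.447 mW

12.447


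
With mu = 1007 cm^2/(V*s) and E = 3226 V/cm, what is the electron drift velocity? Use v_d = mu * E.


Step 1: v_d = mu * E
Step 2: v_d = 1007 * 3226 = 3248582
Step 3: v_d = 3.25e+06 cm/s

3.25e+06


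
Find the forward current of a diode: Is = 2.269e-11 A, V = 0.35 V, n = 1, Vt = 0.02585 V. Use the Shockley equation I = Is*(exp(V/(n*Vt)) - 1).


Step 1: V/(n*Vt) = 0.35/(1*0.02585) = 13.5397
Step 2: exp(13.5397) = 7.5896e+05
Step 3: I = 2.269e-11 * (7.5896e+05 - 1) = 1.72e-05 A

1.72e-05


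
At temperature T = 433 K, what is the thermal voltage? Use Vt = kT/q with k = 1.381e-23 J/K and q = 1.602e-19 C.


Step 1: kT = 1.381e-23 * 433 = 5.97973e-21 J
Step 2: Vt = kT/q = 5.97973e-21 / 1.602e-19
Step 3: Vt = 0.03733 V

0.03733


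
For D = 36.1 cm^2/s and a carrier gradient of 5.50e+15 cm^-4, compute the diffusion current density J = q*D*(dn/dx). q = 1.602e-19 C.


Step 1: J = q * D * (dn/dx)
Step 2: J = 1.602e-19 * 36.1 * 5.50e+15
Step 3: J = 3.18e-02 A/cm^2

3.18e-02


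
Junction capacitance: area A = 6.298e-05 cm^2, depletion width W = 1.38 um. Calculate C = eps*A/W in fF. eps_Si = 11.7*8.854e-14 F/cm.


Step 1: eps_Si = 11.7 * 8.854e-14 = 1.035918e-12 F/cm
Step 2: W in cm = 1.38 * 1e-4 = 1.38e-04 cm
Step 3: C = 1.035918e-12 * 6.298e-05 / 1.38e-04 = 4.727690e-13 F
Step 4: C = 472.77 fF

472.77


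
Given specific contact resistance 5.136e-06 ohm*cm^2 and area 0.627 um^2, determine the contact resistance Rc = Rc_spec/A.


Step 1: Convert area to cm^2: 0.627 um^2 = 6.2700e-09 cm^2
Step 2: Rc = Rc_spec / A = 5.136e-06 / 6.2700e-09
Step 3: Rc = 8.19e+02 ohms

8.19e+02


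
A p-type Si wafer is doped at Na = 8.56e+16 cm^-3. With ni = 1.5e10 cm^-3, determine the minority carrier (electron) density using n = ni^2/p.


Step 1: Majority hole concentration p ≈ Na = 8.56e+16 cm^-3
Step 2: n = ni^2 / Na = (1.5e10)^2 / 8.56e+16
Step 3: n = 2.63e+03 cm^-3

2.63e+03


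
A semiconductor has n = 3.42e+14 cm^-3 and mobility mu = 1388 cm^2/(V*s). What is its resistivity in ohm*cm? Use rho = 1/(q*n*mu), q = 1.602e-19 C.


Step 1: sigma = q * n * mu = 1.602e-19 * 3.42e+14 * 1388 = 7.60463e-02 S/cm
Step 2: rho = 1 / sigma = 1 / 7.60463e-02 = 13.15 ohm*cm

13.15


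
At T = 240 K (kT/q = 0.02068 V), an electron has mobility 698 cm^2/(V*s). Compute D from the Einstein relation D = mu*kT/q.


Step 1: D = mu * (kT/q)
Step 2: D = 698 * 0.02068
Step 3: D = 14.43 cm^2/s

14.43


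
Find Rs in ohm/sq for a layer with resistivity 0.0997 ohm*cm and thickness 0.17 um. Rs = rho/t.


Step 1: Convert thickness to cm: t = 0.17 um = 1.7000e-05 cm
Step 2: Rs = rho / t = 0.0997 / 1.7000e-05
Step 3: Rs = 5864.7 ohm/sq

5864.7


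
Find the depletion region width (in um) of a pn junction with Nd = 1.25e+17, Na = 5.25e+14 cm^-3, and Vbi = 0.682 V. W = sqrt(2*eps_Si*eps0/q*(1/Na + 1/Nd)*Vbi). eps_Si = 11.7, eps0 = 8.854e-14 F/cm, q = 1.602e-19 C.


Step 1: 1/Na + 1/Nd = 1/5.25e+14 + 1/1.25e+17 = 1.91276e-15
Step 2: 2*eps*eps0/q = 2*11.7*8.854e-14/1.602e-19 = 1.293281e+07
Step 3: W^2 = 1.293281e+07 * 1.91276e-15 * 0.682 = 1.68709e-08
Step 4: W = sqrt(1.68709e-08) = 1.299e-04 cm = 1.299 um

1.299


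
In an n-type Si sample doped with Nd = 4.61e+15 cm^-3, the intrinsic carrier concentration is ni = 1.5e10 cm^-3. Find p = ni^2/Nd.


Step 1: Since Nd >> ni, n ≈ Nd = 4.61e+15 cm^-3
Step 2: p = ni^2 / n = (1.5e10)^2 / 4.61e+15
Step 3: p = 2.25e20 / 4.61e+15 = 4.88e+04 cm^-3

4.88e+04


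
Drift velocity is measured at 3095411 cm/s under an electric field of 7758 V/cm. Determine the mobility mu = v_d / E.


Step 1: mu = v_d / E
Step 2: mu = 3095411 / 7758
Step 3: mu = 399.0 cm^2/(V*s)

399.0


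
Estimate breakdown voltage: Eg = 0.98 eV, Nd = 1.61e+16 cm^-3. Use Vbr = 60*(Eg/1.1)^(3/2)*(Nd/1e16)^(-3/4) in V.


Step 1: Eg/1.1 = 0.98/1.1 = 0.890909
Step 2: (Eg/1.1)^1.5 = 0.890909^1.5 = 0.840911
Step 3: (Nd/1e16)^(-0.75) = (1.61)^(-0.75) = 0.699650
Step 4: Vbr = 60 * 0.840911 * 0.699650 = 35.3 V

35.3


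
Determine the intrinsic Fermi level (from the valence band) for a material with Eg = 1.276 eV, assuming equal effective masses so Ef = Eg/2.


Step 1: For an intrinsic semiconductor, the Fermi level sits at midgap.
Step 2: Ef = Eg / 2 = 1.276 / 2 = 0.638 eV

0.638


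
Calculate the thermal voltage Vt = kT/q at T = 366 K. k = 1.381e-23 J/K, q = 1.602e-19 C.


Step 1: kT = 1.381e-23 * 366 = 5.05446e-21 J
Step 2: Vt = kT/q = 5.05446e-21 / 1.602e-19
Step 3: Vt = 0.03155 V

0.03155


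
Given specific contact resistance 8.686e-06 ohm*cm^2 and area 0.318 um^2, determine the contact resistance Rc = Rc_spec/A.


Step 1: Convert area to cm^2: 0.318 um^2 = 3.1800e-09 cm^2
Step 2: Rc = Rc_spec / A = 8.686e-06 / 3.1800e-09
Step 3: Rc = 2.73e+03 ohms

2.73e+03


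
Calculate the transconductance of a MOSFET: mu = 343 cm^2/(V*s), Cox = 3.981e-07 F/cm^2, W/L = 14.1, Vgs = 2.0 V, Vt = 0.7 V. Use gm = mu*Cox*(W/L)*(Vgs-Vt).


Step 1: Vov = Vgs - Vt = 2.0 - 0.7 = 1.3 V
Step 2: gm = mu * Cox * (W/L) * Vov
Step 3: gm = 343 * 3.981e-07 * 14.1 * 1.3 = 2.50e-03 S

2.50e-03


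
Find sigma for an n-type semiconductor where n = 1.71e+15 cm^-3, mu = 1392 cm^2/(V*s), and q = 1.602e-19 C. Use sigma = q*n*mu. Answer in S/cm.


Step 1: sigma = q * n * mu
Step 2: sigma = 1.602e-19 * 1.71e+15 * 1392
Step 3: sigma = 3.813e-01 S/cm

3.813e-01


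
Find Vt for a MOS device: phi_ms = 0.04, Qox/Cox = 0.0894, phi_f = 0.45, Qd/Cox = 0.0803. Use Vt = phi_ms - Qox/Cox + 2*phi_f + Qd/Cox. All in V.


Step 1: Vt = phi_ms - Qox/Cox + 2*phi_f + Qd/Cox
Step 2: Vt = 0.04 - 0.0894 + 2*0.45 + 0.0803
Step 3: Vt = 0.04 - 0.0894 + 0.9 + 0.0803
Step 4: Vt = 0.9309 V

0.9309


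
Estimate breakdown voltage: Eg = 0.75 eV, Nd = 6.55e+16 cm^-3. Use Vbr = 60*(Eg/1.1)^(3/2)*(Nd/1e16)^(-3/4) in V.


Step 1: Eg/1.1 = 0.75/1.1 = 0.681818
Step 2: (Eg/1.1)^1.5 = 0.681818^1.5 = 0.562993
Step 3: (Nd/1e16)^(-0.75) = (6.55)^(-0.75) = 0.244241
Step 4: Vbr = 60 * 0.562993 * 0.244241 = 8.3 V

8.3


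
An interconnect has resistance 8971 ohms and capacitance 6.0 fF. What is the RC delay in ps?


Step 1: tau = R * C
Step 2: tau = 8971 * 6.0 fF = 8971 * 6.0e-15 F
Step 3: tau = 5.3826e-11 s = 53.826 ps

53.826


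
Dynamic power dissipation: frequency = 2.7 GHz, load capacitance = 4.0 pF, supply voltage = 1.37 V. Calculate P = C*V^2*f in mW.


Step 1: V^2 = 1.37^2 = 1.8769 V^2
Step 2: P = C*V^2*f = 4.0e-12 F * 1.8769 * 2.7e9 Hz
Step 3: P = 2.027052e-02 W
Step 4: P = 20.271 mW

20.271


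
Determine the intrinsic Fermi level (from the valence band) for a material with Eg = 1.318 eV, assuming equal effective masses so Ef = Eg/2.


Step 1: For an intrinsic semiconductor, the Fermi level sits at midgap.
Step 2: Ef = Eg / 2 = 1.318 / 2 = 0.659 eV

0.659


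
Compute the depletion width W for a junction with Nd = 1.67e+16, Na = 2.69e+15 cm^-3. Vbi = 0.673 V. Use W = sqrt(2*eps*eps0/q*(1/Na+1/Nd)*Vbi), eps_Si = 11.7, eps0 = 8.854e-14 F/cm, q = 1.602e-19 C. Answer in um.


Step 1: 1/Na + 1/Nd = 1/2.69e+15 + 1/1.67e+16 = 4.31627e-16
Step 2: 2*eps*eps0/q = 2*11.7*8.854e-14/1.602e-19 = 1.293281e+07
Step 3: W^2 = 1.293281e+07 * 4.31627e-16 * 0.673 = 3.75679e-09
Step 4: W = sqrt(3.75679e-09) = 6.129e-05 cm = 0.6129 um

0.6129


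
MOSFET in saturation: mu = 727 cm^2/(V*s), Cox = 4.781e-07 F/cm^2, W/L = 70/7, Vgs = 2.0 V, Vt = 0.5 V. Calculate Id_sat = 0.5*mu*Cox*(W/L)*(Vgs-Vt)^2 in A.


Step 1: Overdrive voltage Vov = Vgs - Vt = 2.0 - 0.5 = 1.5 V
Step 2: W/L = 70/7 = 10
Step 3: Id = 0.5 * 727 * 4.781e-07 * 10 * 1.5^2
Step 4: Id = 3.91e-03 A

3.91e-03


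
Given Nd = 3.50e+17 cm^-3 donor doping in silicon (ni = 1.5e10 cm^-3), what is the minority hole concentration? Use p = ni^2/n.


Step 1: Since Nd >> ni, n ≈ Nd = 3.50e+17 cm^-3
Step 2: p = ni^2 / n = (1.5e10)^2 / 3.50e+17
Step 3: p = 2.25e20 / 3.50e+17 = 6.43e+02 cm^-3

6.43e+02


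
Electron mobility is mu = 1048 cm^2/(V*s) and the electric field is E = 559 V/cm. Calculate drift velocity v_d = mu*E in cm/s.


Step 1: v_d = mu * E
Step 2: v_d = 1048 * 559 = 585832
Step 3: v_d = 5.86e+05 cm/s

5.86e+05


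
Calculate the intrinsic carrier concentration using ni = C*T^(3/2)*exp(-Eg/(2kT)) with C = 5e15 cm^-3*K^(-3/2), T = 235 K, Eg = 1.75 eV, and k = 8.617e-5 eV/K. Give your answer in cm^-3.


Step 1: Compute kT = 8.617e-5 * 235 = 0.02024995 eV
Step 2: Exponent = -Eg/(2kT) = -1.75/(2*0.02024995) = -43.20998
Step 3: T^(3/2) = 235^1.5 = 3602.48
Step 4: ni = 5e15 * 3602.48 * exp(-43.20998) = 3.09e+00 cm^-3

3.09e+00


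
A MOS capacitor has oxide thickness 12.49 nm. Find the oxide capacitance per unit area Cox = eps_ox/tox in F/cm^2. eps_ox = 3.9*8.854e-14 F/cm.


Step 1: eps_ox = 3.9 * 8.854e-14 = 3.45306e-13 F/cm
Step 2: tox in cm = 12.49 nm * 1e-7 = 1.2490e-06 cm
Step 3: Cox = 3.45306e-13 / 1.2490e-06 = 2.76e-07 F/cm^2

2.76e-07


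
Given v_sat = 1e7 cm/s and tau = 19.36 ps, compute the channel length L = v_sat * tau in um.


Step 1: tau in seconds = 19.36 ps * 1e-12 = 1.9360e-11 s
Step 2: L = v_sat * tau = 1e7 * 1.9360e-11 = 1.9360e-04 cm
Step 3: L in um = 1.9360e-04 * 1e4 = 1.936 um

1.936


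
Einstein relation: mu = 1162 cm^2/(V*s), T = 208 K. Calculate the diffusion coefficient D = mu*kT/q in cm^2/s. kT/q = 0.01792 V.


Step 1: D = mu * (kT/q)
Step 2: D = 1162 * 0.01792
Step 3: D = 20.82 cm^2/s

20.82


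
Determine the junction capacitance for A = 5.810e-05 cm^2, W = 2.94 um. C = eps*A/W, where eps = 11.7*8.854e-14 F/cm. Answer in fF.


Step 1: eps_Si = 11.7 * 8.854e-14 = 1.035918e-12 F/cm
Step 2: W in cm = 2.94 * 1e-4 = 2.94e-04 cm
Step 3: C = 1.035918e-12 * 5.810e-05 / 2.94e-04 = 2.047171e-13 F
Step 4: C = 204.72 fF

204.72


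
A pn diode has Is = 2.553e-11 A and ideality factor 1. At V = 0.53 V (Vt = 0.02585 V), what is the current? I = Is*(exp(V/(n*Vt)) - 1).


Step 1: V/(n*Vt) = 0.53/(1*0.02585) = 20.5029
Step 2: exp(20.5029) = 8.0223e+08
Step 3: I = 2.553e-11 * (8.0223e+08 - 1) = 2.05e-02 A

2.05e-02
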